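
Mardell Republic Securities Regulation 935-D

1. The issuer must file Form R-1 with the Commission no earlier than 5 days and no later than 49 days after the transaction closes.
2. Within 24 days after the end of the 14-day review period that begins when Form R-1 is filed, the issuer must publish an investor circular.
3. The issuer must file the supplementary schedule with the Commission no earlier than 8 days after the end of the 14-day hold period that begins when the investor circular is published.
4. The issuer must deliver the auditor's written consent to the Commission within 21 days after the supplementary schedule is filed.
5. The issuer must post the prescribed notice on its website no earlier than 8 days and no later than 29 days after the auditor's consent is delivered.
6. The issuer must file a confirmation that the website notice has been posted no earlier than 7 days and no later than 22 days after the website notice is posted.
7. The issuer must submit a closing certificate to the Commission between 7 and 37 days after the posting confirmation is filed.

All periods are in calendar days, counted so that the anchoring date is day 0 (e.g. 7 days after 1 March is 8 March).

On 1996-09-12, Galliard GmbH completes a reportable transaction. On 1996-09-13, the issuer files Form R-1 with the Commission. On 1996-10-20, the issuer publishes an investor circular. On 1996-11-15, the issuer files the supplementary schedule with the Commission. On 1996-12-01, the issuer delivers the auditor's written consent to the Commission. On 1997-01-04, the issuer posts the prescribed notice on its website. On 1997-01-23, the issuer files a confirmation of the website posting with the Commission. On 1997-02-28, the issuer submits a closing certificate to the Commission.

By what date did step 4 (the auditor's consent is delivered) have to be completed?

Step 4 runs from 1996-11-15, when the supplementary schedule is filed. 21 days after 1996-11-15 is 1996-12-06.

1996-12-06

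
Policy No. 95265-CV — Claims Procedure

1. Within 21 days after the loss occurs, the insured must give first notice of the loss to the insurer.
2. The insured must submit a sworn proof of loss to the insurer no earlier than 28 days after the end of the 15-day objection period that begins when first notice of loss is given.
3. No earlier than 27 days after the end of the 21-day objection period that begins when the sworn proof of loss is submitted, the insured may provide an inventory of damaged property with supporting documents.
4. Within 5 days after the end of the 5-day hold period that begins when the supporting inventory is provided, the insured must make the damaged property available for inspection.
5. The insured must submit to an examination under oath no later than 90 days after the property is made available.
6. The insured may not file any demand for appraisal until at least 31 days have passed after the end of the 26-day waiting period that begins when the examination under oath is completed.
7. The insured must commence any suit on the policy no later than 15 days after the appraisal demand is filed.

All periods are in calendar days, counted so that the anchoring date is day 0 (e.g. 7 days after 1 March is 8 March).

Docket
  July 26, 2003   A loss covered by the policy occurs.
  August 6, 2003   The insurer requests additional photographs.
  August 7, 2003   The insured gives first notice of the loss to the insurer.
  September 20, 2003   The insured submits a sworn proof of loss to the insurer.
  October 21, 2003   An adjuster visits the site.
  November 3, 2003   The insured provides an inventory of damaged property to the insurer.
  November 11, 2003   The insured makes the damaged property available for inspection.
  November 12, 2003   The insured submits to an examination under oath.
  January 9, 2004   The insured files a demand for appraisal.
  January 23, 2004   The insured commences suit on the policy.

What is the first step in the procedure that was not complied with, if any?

Step 3

Step 1: 21 days after July 26, 2003 (when the loss occurs) is August 16, 2003; August 7, 2003 is within that limit.
Step 2: the earliest permitted date is 28 days after August 22, 2003 (end of the 15-day objection period, which began when first notice of loss is given on August 7, 2003), i.e. September 19, 2003; September 20, 2003 is on or after that date.
Step 3: the earliest permitted date is 27 days after October 11, 2003 (end of the 21-day objection period, which began when the sworn proof of loss is submitted on September 20, 2003), i.e. November 7, 2003; done November 3, 2003 — 4 days too early.
The analysis stops there.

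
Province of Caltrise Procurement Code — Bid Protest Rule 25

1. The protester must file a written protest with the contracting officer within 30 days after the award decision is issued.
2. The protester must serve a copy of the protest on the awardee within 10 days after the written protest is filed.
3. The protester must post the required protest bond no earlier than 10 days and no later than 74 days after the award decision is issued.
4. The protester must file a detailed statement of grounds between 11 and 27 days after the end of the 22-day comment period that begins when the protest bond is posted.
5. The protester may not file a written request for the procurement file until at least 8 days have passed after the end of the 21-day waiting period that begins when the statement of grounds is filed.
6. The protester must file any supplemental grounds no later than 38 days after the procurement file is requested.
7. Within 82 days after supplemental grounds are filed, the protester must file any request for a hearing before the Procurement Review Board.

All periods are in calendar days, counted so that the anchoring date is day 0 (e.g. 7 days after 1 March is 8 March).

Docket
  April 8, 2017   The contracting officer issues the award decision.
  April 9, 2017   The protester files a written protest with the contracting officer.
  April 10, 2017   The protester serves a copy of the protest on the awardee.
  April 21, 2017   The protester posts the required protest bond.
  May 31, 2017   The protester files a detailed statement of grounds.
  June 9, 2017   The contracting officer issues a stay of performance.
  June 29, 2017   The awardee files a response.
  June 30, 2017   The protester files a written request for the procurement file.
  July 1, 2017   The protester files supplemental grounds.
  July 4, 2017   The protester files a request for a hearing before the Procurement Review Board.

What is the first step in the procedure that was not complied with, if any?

None — every step was satisfied

Step 1: 30 days after April 8, 2017 (when the award decision is issued) is May 8, 2017; April 9, 2017 is within that limit.
Step 2: 10 days after April 9, 2017 (when the written protest is filed) is April 19, 2017; completed April 10, 2017, before the deadline.
Step 3: the window is 10–74 days after April 8, 2017 (when the award decision is issued), so April 18, 2017 through June 21, 2017; done April 21, 2017, which is between those dates.
Step 4: the window is 11–27 days after May 13, 2017 (end of the 22-day comment period, which began when the protest bond is posted on April 21, 2017), so May 24, 2017 through June 9, 2017; done May 31, 2017, which is between those dates.
Step 5: the earliest permitted date is 8 days after June 21, 2017 (end of the 21-day waiting period, which began when the statement of grounds is filed on May 31, 2017), i.e. June 29, 2017; done June 30, 2017, after the minimum wait.
Step 6: 38 days after June 30, 2017 (when the procurement file is requested) is August 7, 2017; July 1, 2017 is within that limit.
Step 7: 82 days after July 1, 2017 (when supplemental grounds are filed) is September 21, 2017; July 4, 2017 is within that limit.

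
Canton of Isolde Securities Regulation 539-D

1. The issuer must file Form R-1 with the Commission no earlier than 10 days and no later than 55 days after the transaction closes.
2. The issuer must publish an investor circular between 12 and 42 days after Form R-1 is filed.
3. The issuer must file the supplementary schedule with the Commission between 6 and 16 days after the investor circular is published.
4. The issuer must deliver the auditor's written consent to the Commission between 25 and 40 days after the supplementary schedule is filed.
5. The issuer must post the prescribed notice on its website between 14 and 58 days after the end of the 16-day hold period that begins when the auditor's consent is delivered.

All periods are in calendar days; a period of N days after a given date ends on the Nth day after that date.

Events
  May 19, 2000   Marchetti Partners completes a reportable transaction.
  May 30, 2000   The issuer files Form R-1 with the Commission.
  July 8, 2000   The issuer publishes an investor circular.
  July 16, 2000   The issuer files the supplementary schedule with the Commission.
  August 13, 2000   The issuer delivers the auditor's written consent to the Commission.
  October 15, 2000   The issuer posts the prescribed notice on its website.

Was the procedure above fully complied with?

(1) the permitted window runs from May 19, 2000 + 10 = May 29, 2000 to May 19, 2000 + 55 = July 13, 2000; done May 30, 2000, which is between those dates.
(2) the permitted window runs from May 30, 2000 + 12 = June 11, 2000 to May 30, 2000 + 42 = July 11, 2000; done July 8, 2000 — within the window.
(3) the permitted window runs from July 8, 2000 + 6 = July 14, 2000 to July 8, 2000 + 16 = July 24, 2000; done July 16, 2000 — within the window.
(4) the permitted window runs from July 16, 2000 + 25 = August 10, 2000 to July 16, 2000 + 40 = August 25, 2000; done August 13, 2000 — within the window.
(5) the permitted window runs from August 29, 2000 + 14 = September 12, 2000 to August 29, 2000 + 58 = October 26, 2000; done October 15, 2000, which is between those dates.

Yes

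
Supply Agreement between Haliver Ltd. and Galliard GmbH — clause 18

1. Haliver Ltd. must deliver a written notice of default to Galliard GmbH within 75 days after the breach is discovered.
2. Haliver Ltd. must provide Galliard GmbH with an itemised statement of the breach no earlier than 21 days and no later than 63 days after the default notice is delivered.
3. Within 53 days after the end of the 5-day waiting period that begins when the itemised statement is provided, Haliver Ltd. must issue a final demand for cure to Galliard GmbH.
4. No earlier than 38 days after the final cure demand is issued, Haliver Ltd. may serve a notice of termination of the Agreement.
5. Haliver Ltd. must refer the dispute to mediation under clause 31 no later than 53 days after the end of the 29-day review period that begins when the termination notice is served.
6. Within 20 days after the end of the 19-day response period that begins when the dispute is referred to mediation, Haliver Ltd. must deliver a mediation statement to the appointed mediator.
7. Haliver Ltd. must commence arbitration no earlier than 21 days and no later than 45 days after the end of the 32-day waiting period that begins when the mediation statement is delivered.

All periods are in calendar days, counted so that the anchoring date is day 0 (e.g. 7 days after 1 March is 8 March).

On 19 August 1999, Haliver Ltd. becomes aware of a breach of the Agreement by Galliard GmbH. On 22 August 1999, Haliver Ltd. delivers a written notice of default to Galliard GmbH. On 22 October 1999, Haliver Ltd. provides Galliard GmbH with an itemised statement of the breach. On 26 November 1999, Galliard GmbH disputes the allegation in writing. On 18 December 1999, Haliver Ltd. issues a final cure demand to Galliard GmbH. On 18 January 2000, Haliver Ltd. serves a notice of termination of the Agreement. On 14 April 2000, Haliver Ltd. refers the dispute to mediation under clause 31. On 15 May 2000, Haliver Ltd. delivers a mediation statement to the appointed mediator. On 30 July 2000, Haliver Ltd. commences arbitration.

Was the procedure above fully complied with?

No

(1) due by 19 August 1999 + 75 days = 2 November 1999; completed 22 August 1999, before the deadline.
(2) the permitted window runs from 22 August 1999 + 21 = 12 September 1999 to 22 August 1999 + 63 = 24 October 1999; done 22 October 1999, which is between those dates.
(3) due by 27 October 1999 + 53 days = 19 December 1999; 18 December 1999 is within that limit.
(4) permitted from 18 December 1999 + 38 days = 25 January 2000 onward; done 18 January 2000 — 7 days too early.
The procedure was therefore not followed at step 4.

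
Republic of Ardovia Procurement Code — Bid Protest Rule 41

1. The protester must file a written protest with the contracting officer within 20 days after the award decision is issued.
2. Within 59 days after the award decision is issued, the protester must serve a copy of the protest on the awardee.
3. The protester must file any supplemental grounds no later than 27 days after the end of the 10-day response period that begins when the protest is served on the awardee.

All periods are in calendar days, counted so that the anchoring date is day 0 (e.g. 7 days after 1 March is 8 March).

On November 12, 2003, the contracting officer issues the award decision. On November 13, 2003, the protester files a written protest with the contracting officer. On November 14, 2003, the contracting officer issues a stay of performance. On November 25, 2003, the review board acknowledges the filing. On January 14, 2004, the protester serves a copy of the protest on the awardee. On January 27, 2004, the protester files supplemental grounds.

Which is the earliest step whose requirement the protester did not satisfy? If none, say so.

Step 1: 20 days after November 12, 2003 (when the award decision is issued) is December 2, 2003; done November 13, 2003 — timely.
Step 2: 59 days after November 12, 2003 (when the award decision is issued) is January 10, 2004; done January 14, 2004 — 4 days late.
Later steps need not be reached.

Step 2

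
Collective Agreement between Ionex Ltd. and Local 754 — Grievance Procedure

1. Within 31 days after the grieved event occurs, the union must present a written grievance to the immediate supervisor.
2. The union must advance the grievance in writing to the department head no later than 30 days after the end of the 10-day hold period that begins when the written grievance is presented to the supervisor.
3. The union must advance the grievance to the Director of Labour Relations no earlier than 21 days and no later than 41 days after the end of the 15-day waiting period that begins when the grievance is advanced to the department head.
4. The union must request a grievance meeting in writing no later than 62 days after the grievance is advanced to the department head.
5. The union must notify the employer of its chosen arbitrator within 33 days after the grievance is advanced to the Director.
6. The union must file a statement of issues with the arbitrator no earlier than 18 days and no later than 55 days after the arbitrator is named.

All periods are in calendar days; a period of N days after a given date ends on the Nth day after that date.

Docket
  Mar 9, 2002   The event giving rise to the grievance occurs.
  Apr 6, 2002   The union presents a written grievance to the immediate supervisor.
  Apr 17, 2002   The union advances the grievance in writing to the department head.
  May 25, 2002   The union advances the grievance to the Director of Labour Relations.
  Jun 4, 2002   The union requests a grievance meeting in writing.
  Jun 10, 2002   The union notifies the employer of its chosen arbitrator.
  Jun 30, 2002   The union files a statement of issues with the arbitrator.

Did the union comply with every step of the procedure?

(1) due by Mar 9, 2002 + 31 days = Apr 9, 2002; Apr 6, 2002 is within that limit.
(2) due by Apr 16, 2002 + 30 days = May 16, 2002; Apr 17, 2002 is within that limit.
(3) the permitted window runs from May 2, 2002 + 21 = May 23, 2002 to May 2, 2002 + 41 = Jun 12, 2002; done May 25, 2002, which is between those dates.
(4) due by Apr 17, 2002 + 62 days = Jun 18, 2002; done Jun 4, 2002 — timely.
(5) due by May 25, 2002 + 33 days = Jun 27, 2002; completed Jun 10, 2002, before the deadline.
(6) the permitted window runs from Jun 10, 2002 + 18 = Jun 28, 2002 to Jun 10, 2002 + 55 = Aug 4, 2002; Jun 30, 2002 falls inside that range.

Yes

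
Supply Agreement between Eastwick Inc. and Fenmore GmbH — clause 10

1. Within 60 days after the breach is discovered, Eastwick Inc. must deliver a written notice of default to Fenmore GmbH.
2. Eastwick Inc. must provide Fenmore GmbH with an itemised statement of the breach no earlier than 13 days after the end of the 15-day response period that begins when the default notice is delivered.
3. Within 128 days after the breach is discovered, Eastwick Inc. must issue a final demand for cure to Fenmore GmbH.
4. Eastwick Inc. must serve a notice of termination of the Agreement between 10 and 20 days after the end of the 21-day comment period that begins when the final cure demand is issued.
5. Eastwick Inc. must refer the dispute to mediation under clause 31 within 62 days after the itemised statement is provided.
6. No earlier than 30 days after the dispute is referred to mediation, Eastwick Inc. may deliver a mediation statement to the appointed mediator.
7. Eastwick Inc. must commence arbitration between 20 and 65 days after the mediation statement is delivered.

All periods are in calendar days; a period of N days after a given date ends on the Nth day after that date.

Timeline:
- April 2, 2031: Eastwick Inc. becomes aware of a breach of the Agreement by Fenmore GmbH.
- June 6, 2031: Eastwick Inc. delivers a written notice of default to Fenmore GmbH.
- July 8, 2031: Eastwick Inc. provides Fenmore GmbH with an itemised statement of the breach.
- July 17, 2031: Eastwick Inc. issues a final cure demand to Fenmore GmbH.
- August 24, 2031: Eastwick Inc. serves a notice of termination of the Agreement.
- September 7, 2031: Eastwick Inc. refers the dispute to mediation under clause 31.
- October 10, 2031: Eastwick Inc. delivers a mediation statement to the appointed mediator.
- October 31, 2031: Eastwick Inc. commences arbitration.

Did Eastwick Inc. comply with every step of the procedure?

(1) due by April 2, 2031 + 60 days = June 1, 2031; June 6, 2031 misses that deadline by 5 days.

No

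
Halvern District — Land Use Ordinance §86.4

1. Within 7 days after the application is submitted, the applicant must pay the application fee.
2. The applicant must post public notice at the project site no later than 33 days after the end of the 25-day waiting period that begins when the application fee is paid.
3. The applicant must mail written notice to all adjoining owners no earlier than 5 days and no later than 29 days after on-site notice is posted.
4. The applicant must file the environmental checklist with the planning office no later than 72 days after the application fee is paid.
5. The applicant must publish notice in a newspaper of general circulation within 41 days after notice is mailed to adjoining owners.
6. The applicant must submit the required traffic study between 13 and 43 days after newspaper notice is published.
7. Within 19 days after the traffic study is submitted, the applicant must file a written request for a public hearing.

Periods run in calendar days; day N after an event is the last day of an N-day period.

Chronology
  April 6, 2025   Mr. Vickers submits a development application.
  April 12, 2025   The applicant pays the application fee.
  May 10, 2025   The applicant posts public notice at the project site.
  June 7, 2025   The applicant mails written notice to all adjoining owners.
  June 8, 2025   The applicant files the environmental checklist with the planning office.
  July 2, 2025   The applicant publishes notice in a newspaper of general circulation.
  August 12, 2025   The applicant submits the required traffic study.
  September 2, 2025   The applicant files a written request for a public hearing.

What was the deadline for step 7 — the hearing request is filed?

Step 7 runs from August 12, 2025, when the traffic study is submitted. 19 days after August 12, 2025 is August 31, 2025.

August 31, 2025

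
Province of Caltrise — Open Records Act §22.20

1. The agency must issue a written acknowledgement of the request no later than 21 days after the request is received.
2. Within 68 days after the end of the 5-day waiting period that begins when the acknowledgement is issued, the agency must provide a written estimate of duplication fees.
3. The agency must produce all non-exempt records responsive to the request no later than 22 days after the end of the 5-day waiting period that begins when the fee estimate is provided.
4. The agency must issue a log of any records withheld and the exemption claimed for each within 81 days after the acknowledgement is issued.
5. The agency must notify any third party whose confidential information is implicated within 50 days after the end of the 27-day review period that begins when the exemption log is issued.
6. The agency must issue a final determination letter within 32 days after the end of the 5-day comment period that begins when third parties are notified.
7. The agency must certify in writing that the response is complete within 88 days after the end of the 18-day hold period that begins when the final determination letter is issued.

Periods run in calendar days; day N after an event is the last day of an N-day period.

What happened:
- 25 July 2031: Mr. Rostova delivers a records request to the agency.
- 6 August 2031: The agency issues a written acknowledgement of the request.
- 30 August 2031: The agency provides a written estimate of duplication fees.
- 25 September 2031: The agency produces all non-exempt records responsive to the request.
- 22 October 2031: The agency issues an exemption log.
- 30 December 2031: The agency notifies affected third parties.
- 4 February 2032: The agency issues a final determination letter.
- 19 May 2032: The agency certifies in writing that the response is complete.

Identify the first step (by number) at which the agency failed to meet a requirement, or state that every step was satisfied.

Step 1: 21 days after 25 July 2031 (when the request is received) is 15 August 2031; 6 August 2031 is within that limit.
Step 2: 68 days after 11 August 2031 (end of the 5-day waiting period, which began when the acknowledgement is issued on 6 August 2031) is 18 October 2031; 30 August 2031 is within that limit.
Step 3: 22 days after 4 September 2031 (end of the 5-day waiting period, which began when the fee estimate is provided on 30 August 2031) is 26 September 2031; 25 September 2031 is within that limit.
Step 4: 81 days after 6 August 2031 (when the acknowledgement is issued) is 26 October 2031; 22 October 2031 is within that limit.
Step 5: 50 days after 18 November 2031 (end of the 27-day review period, which began when the exemption log is issued on 22 October 2031) is 7 January 2032; 30 December 2031 is within that limit.
Step 6: 32 days after 4 January 2032 (end of the 5-day comment period, which began when third parties are notified on 30 December 2031) is 5 February 2032; completed 4 February 2032, before the deadline.
Step 7: 88 days after 22 February 2032 (end of the 18-day hold period, which began when the final determination letter is issued on 4 February 2032) is 20 May 2032; 19 May 2032 is within that limit.

None — every step was satisfied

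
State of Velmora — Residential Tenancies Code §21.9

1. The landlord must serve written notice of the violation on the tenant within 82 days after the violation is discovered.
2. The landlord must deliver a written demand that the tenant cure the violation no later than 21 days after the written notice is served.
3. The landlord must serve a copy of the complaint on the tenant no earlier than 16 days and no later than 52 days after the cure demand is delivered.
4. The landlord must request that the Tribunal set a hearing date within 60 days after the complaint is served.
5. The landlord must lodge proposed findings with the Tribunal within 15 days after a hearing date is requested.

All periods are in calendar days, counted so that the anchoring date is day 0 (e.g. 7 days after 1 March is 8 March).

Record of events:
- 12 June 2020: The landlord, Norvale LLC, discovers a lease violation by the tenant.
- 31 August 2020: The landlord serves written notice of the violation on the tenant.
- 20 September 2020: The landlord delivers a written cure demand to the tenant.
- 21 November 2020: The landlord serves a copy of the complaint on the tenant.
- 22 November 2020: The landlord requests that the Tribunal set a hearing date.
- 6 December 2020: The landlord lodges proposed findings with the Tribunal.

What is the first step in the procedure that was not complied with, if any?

(1) due by 12 June 2020 + 82 days = 2 September 2020; completed 31 August 2020, before the deadline.
(2) due by 31 August 2020 + 21 days = 21 September 2020; completed 20 September 2020, before the deadline.
(3) the permitted window runs from 20 September 2020 + 16 = 6 October 2020 to 20 September 2020 + 52 = 11 November 2020; 21 November 2020 is 10 days past the end of the window.
Later steps need not be reached.

Step 3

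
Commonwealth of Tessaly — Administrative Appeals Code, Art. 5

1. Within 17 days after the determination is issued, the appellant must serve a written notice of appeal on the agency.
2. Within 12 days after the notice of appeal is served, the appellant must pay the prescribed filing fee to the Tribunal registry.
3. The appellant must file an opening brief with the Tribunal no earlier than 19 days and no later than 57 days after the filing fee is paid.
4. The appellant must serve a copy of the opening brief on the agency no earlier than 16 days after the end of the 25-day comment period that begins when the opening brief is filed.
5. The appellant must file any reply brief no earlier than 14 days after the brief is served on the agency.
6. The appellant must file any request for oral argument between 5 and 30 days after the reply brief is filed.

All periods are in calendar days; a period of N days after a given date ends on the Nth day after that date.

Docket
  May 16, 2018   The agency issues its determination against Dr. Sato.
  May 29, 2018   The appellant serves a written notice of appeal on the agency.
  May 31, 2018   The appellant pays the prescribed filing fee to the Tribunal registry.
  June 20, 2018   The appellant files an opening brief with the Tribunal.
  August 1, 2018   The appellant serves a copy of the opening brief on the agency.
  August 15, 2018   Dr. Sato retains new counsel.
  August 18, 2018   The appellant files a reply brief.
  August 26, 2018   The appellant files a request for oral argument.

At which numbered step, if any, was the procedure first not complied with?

None — every step was satisfied

Step 1 — counting 17 days from May 16, 2018 (when the determination is issued) gives a deadline of June 2, 2018; done May 29, 2018 — timely.
Step 2 — counting 12 days from May 29, 2018 (when the notice of appeal is served) gives a deadline of June 10, 2018; completed May 31, 2018, before the deadline.
Step 3 — 19 and 57 days from May 31, 2018 (when the filing fee is paid) are June 19, 2018 and July 27, 2018 respectively; June 20, 2018 falls inside that range.
Step 4 — must wait 16 days from July 15, 2018 (end of the 25-day comment period, which began when the opening brief is filed on June 20, 2018), so not before July 31, 2018; August 1, 2018 is on or after that date.
Step 5 — must wait 14 days from August 1, 2018 (when the brief is served on the agency), so not before August 15, 2018; done August 18, 2018, after the minimum wait.
Step 6 — 5 and 30 days from August 18, 2018 (when the reply brief is filed) are August 23, 2018 and September 17, 2018 respectively; August 26, 2018 falls inside that range.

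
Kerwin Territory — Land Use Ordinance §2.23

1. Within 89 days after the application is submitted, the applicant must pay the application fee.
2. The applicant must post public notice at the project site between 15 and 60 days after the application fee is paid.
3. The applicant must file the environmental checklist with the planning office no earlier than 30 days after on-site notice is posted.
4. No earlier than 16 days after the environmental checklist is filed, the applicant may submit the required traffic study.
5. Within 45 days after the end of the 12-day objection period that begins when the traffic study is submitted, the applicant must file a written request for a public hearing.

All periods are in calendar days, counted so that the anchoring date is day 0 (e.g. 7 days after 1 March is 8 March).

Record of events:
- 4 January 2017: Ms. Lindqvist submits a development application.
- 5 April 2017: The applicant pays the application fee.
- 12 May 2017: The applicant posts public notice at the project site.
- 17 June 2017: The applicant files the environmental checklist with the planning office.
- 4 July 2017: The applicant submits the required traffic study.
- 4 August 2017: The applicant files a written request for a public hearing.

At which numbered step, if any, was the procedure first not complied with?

Step 1 — counting 89 days from 4 January 2017 (when the application is submitted) gives a deadline of 3 April 2017; 5 April 2017 misses that deadline by 2 days.

Step 1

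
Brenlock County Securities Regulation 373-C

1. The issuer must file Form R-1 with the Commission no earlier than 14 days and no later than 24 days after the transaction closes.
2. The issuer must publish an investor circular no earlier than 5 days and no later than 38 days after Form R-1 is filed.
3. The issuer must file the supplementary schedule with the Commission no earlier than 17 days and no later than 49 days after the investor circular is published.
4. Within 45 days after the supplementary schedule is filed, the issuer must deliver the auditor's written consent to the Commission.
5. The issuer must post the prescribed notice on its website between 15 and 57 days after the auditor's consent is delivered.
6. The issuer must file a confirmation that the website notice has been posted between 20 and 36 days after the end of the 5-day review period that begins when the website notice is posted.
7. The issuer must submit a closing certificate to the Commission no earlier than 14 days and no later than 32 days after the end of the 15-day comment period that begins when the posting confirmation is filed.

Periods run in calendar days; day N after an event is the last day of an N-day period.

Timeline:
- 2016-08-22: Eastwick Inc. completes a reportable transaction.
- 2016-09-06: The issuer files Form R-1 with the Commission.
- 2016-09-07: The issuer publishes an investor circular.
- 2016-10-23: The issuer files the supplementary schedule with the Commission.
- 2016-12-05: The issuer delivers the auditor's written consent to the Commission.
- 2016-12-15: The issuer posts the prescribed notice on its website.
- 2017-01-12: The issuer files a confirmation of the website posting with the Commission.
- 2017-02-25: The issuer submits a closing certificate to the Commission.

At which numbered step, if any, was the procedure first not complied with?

(1) the permitted window runs from 2016-08-22 + 14 = 2016-09-05 to 2016-08-22 + 24 = 2016-09-15; done 2016-09-06, which is between those dates.
(2) the permitted window runs from 2016-09-06 + 5 = 2016-09-11 to 2016-09-06 + 38 = 2016-10-14; 2016-09-07 is 4 days too early.

Step 2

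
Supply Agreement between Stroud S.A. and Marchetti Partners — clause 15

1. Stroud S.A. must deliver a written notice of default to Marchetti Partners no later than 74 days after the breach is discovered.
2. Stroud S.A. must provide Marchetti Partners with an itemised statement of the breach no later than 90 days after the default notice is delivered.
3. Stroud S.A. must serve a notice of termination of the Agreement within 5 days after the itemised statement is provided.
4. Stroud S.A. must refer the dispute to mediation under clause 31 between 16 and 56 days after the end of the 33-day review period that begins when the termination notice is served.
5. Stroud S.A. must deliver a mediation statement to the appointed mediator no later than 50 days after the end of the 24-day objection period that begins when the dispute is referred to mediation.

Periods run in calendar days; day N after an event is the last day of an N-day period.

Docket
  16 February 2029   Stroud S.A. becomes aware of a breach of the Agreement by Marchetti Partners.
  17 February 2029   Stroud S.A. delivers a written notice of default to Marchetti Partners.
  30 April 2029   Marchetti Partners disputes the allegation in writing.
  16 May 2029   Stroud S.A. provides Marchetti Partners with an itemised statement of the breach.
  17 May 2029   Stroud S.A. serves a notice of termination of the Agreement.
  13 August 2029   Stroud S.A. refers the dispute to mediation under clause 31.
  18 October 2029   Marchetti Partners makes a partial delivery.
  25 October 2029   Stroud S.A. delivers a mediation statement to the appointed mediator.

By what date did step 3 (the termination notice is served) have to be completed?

Step 3 runs from 16 May 2029, when the itemised statement is provided. 5 days after 16 May 2029 is 21 May 2029.

21 May 2029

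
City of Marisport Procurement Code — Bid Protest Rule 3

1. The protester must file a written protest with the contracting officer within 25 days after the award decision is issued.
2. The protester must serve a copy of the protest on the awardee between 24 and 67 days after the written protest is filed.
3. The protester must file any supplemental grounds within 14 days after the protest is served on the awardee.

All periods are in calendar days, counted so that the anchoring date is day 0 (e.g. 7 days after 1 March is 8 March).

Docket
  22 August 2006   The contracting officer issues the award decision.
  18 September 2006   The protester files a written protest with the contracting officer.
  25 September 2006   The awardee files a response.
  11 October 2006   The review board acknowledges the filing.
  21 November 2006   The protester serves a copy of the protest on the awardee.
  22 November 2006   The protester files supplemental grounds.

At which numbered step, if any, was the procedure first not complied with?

Step 1

Step 1 — counting 25 days from 22 August 2006 (when the award decision is issued) gives a deadline of 16 September 2006; 18 September 2006 misses that deadline by 2 days.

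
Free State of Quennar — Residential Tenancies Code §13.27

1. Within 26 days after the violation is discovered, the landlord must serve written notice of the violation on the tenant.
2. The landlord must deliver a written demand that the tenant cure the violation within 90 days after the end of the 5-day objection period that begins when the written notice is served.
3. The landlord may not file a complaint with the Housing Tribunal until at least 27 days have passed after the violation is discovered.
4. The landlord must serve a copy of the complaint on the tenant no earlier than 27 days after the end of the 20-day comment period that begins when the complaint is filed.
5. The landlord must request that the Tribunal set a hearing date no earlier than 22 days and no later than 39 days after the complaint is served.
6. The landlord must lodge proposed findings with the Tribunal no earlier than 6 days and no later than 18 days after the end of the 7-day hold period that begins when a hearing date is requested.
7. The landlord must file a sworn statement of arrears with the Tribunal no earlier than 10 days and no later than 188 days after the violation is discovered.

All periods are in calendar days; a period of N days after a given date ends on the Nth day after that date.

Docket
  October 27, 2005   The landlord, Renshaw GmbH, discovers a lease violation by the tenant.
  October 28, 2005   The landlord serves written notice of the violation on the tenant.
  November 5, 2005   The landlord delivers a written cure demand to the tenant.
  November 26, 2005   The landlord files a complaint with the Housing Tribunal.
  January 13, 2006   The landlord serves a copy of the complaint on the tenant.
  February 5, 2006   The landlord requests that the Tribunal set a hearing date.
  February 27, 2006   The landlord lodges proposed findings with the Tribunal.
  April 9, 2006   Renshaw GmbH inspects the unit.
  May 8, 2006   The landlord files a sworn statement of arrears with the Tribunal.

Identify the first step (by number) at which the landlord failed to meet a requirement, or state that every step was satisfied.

Step 7

Step 1: 26 days after October 27, 2005 (when the violation is discovered) is November 22, 2005; completed October 28, 2005, before the deadline.
Step 2: 90 days after November 2, 2005 (end of the 5-day objection period, which began when the written notice is served on October 28, 2005) is January 31, 2006; November 5, 2005 is within that limit.
Step 3: the earliest permitted date is 27 days after October 27, 2005 (when the violation is discovered), i.e. November 23, 2005; November 26, 2005 is on or after that date.
Step 4: the earliest permitted date is 27 days after December 16, 2005 (end of the 20-day comment period, which began when the complaint is filed on November 26, 2005), i.e. January 12, 2006; January 13, 2006 is on or after that date.
Step 5: the window is 22–39 days after January 13, 2006 (when the complaint is served), so February 4, 2006 through February 21, 2006; done February 5, 2006 — within the window.
Step 6: the window is 6–18 days after February 12, 2006 (end of the 7-day hold period, which began when a hearing date is requested on February 5, 2006), so February 18, 2006 through March 2, 2006; February 27, 2006 falls inside that range.
Step 7: the window is 10–188 days after October 27, 2005 (when the violation is discovered), so November 6, 2005 through May 3, 2006; done May 8, 2006 — 5 days after the window closed.
No need to go further; step 7 was not satisfied.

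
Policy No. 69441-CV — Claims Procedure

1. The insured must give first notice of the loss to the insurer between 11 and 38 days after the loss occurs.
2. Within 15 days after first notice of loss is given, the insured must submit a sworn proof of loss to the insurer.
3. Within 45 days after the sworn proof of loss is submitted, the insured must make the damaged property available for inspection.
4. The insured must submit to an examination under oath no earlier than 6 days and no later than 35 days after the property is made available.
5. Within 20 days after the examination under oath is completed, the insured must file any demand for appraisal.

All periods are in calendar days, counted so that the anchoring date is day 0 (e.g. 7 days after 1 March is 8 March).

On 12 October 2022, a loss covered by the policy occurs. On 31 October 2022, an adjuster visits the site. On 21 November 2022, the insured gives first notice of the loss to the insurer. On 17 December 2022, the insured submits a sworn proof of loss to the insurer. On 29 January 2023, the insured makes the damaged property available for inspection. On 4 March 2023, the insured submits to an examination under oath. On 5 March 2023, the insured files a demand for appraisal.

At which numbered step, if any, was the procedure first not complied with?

Step 1: the window is 11–38 days after 12 October 2022 (when the loss occurs), so 23 October 2022 through 19 November 2022; done 21 November 2022 — 2 days after the window closed.
The analysis stops there.

Step 1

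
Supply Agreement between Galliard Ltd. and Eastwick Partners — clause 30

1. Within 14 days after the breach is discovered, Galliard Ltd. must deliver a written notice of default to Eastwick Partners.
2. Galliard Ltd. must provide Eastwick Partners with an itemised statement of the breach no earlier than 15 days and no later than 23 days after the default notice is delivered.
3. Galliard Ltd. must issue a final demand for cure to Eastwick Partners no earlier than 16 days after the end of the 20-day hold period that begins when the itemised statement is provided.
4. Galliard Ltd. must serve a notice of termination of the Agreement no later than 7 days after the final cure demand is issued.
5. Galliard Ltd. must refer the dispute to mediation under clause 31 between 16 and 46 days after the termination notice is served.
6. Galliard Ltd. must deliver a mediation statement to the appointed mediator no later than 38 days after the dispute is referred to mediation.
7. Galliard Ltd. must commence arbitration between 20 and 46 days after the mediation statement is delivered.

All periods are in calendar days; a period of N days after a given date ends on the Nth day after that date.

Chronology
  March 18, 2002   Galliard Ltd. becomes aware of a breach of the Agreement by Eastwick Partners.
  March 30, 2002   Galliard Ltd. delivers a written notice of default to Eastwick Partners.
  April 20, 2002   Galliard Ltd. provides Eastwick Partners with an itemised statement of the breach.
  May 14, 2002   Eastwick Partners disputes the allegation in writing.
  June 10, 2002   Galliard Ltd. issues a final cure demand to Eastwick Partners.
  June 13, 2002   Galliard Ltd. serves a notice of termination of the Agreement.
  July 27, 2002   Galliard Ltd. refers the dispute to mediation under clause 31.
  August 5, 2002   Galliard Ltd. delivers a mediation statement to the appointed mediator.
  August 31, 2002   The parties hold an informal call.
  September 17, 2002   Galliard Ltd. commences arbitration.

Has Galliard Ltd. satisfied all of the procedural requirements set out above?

Step 1: 14 days after March 18, 2002 (when the breach is discovered) is April 1, 2002; done March 30, 2002 — timely.
Step 2: the window is 15–23 days after March 30, 2002 (when the default notice is delivered), so April 14, 2002 through April 22, 2002; done April 20, 2002 — within the window.
Step 3: the earliest permitted date is 16 days after May 10, 2002 (end of the 20-day hold period, which began when the itemised statement is provided on April 20, 2002), i.e. May 26, 2002; done June 10, 2002, after the minimum wait.
Step 4: 7 days after June 10, 2002 (when the final cure demand is issued) is June 17, 2002; June 13, 2002 is within that limit.
Step 5: the window is 16–46 days after June 13, 2002 (when the termination notice is served), so June 29, 2002 through July 29, 2002; done July 27, 2002 — within the window.
Step 6: 38 days after July 27, 2002 (when the dispute is referred to mediation) is September 3, 2002; August 5, 2002 is within that limit.
Step 7: the window is 20–46 days after August 5, 2002 (when the mediation statement is delivered), so August 25, 2002 through September 20, 2002; done September 17, 2002, which is between those dates.

Yes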